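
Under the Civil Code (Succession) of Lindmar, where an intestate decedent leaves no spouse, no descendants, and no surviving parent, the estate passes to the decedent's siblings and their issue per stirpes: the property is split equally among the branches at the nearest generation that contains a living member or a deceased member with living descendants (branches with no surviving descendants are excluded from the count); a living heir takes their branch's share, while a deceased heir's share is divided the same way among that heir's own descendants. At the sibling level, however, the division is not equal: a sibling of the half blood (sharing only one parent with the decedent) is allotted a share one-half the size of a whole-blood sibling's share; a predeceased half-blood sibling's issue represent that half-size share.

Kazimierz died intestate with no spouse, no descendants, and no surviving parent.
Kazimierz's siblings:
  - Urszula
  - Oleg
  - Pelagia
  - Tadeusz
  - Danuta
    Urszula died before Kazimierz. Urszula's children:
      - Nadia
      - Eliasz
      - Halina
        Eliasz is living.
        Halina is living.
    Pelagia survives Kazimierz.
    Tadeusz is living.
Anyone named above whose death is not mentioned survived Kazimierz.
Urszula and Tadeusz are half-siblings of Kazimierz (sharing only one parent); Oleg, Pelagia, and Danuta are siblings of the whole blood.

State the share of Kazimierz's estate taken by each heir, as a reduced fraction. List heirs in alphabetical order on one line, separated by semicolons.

No spouse, descendants, or parent survives, so the estate passes to Kazimierz's siblings per stirpes.
Half-blood siblings count for one-half the weight of whole-blood siblings at the initial division.
Dividing 1 in proportion to weights (total weight 4): Urszula (weight 1/2) → 1/8; Oleg (weight 1) → 1/4; Pelagia (weight 1) → 1/4; Tadeusz (weight 1/2) → 1/8; Danuta (weight 1) → 1/4.
Urszula predeceased; the 1/8 allotted to Urszula's branch passes to Urszula's issue by representation.
The 1/8 is divided into 3 equal shares of 1/24 among Nadia, Eliasz, Halina.
Nadia is living and takes 1/24.
Eliasz is living and takes 1/24.
Halina is living and takes 1/24.
Oleg is living and takes 1/4.
Pelagia is living and takes 1/4.
Tadeusz is living and takes 1/8.
Danuta is living and takes 1/4.

Danuta 1/4; Eliasz 1/24; Halina 1/24; Nadia 1/24; Oleg 1/4; Pelagia 1/4; Tadeusz 1/8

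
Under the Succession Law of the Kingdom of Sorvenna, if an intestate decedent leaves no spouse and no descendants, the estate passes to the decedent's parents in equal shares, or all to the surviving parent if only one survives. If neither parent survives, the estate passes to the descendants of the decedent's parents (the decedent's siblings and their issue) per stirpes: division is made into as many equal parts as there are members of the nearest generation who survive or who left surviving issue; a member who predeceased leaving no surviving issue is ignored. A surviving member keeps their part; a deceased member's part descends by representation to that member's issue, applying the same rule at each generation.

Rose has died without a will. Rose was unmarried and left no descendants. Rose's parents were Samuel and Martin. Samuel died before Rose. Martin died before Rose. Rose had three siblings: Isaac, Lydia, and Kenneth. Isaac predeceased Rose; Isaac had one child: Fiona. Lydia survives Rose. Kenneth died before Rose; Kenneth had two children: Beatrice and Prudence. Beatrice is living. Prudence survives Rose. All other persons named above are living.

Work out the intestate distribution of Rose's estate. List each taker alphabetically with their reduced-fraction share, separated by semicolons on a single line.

Beatrice 1/6; Fiona 1/3; Lydia 1/3; Prudence 1/6

Neither parent survives and there are no descendants, so the estate passes to Rose's siblings and their issue per stirpes.
The estate is divided into 3 equal shares of 1/3 among Isaac, Lydia, Kenneth.
Isaac predeceased; the 1/3 allotted to Isaac's branch passes to Isaac's issue by representation.
Fiona is the sole taker at this level and receives the full 1/3.
Lydia is living and takes 1/3.
Kenneth predeceased; the 1/3 allotted to Kenneth's branch passes to Kenneth's issue by representation.
The 1/3 is divided into 2 equal shares of 1/6 among Beatrice, Prudence.
Beatrice is living and takes 1/6.
Prudence is living and takes 1/6.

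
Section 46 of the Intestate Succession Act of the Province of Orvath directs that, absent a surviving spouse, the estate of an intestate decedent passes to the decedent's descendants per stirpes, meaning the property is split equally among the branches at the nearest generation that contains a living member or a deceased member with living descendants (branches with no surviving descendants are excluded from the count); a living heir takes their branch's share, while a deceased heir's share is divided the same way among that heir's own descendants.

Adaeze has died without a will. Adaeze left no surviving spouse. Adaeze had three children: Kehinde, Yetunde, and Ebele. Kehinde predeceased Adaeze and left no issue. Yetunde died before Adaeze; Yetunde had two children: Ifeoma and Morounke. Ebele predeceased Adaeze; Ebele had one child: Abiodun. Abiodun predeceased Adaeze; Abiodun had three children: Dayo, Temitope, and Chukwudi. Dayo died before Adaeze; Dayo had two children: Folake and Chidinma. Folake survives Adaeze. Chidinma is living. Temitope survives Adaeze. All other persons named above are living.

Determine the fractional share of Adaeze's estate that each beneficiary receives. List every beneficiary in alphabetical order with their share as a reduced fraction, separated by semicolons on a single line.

Chidinma 1/12; Chukwudi 1/6; Folake 1/12; Ifeoma 1/4; Morounke 1/4; Temitope 1/6

There is no surviving spouse, so the entire estate passes to Adaeze's descendants per stirpes.
Kehinde left no surviving issue, so that branch lapses and is disregarded.
The estate is divided into 2 equal shares of 1/2 among Yetunde, Ebele.
Yetunde predeceased; the 1/2 allotted to Yetunde's branch passes to Yetunde's issue by representation.
The 1/2 is divided into 2 equal shares of 1/4 among Ifeoma, Morounke.
Ifeoma is living and takes 1/4.
Morounke is living and takes 1/4.
Ebele predeceased; the 1/2 allotted to Ebele's branch passes to Ebele's issue by representation.
Abiodun's line is the sole branch at this level, so the full 1/2 passes to Abiodun's issue by representation.
The 1/2 is divided into 3 equal shares of 1/6 among Dayo, Temitope, Chukwudi.
Dayo predeceased; the 1/6 allotted to Dayo's branch passes to Dayo's issue by representation.
The 1/6 is divided into 2 equal shares of 1/12 among Folake, Chidinma.
Folake is living and takes 1/12.
Chidinma is living and takes 1/12.
Temitope is living and takes 1/6.
Chukwudi is living and takes 1/6.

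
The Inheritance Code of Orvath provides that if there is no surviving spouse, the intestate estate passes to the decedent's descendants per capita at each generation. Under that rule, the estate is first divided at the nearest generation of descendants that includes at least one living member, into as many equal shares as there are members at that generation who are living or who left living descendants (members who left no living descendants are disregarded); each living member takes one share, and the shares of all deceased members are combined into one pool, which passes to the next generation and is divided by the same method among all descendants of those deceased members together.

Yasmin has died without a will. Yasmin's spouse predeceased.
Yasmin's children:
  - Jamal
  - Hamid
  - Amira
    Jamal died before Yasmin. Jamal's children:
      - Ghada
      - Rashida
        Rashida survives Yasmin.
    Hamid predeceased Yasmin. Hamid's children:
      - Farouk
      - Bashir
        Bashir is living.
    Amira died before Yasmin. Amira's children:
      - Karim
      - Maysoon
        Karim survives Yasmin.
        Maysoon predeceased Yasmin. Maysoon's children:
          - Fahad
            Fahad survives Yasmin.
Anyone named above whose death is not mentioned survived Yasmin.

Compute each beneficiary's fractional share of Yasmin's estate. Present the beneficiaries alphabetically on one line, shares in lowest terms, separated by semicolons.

There is no surviving spouse, so the entire estate passes to Yasmin's descendants per capita at each generation.
No one at generation 1 (Jamal, Hamid, Amira) is living; moving to the next generation.
At generation 2 (Ghada, Rashida, Farouk, Bashir, Karim, Maysoon) there are 6 shares of (1)/6 = 1/6 each.
Living: Ghada, Rashida, Farouk, Bashir, and Karim — each takes 1/6.
Deceased: Maysoon. That 1/6 share is carried to generation 3.
At generation 3 (Fahad) there are 1 shares of (1/6)/1 = 1/6 each.
Living: Fahad — each takes 1/6.

Bashir 1/6; Fahad 1/6; Farouk 1/6; Ghada 1/6; Karim 1/6; Rashida 1/6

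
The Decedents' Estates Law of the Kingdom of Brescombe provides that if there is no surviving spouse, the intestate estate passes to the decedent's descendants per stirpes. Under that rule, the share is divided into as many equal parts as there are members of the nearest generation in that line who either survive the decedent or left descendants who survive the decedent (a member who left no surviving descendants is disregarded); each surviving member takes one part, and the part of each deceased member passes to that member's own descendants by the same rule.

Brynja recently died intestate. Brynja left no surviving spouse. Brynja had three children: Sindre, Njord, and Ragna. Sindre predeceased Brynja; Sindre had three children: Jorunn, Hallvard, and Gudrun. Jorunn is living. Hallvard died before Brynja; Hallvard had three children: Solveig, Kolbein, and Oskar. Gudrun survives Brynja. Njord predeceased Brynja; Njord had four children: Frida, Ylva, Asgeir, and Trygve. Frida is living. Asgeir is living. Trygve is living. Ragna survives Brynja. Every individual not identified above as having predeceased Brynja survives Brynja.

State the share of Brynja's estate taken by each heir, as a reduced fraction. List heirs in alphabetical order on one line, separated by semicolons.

There is no surviving spouse, so the entire estate passes to Brynja's descendants per stirpes.
The estate is divided into 3 equal shares of 1/3 among Sindre, Njord, Ragna.
Sindre predeceased; the 1/3 allotted to Sindre's branch passes to Sindre's issue by representation.
The 1/3 is divided into 3 equal shares of 1/9 among Jorunn, Hallvard, Gudrun.
Jorunn is living and takes 1/9.
Hallvard predeceased; the 1/9 allotted to Hallvard's branch passes to Hallvard's issue by representation.
The 1/9 is divided into 3 equal shares of 1/27 among Solveig, Kolbein, Oskar.
Solveig is living and takes 1/27.
Kolbein is living and takes 1/27.
Oskar is living and takes 1/27.
Gudrun is living and takes 1/9.
Njord predeceased; the 1/3 allotted to Njord's branch passes to Njord's issue by representation.
The 1/3 is divided into 4 equal shares of 1/12 among Frida, Ylva, Asgeir, Trygve.
Frida is living and takes 1/12.
Ylva is living and takes 1/12.
Asgeir is living and takes 1/12.
Trygve is living and takes 1/12.
Ragna is living and takes 1/3.

Asgeir 1/12; Frida 1/12; Gudrun 1/9; Jorunn 1/9; Kolbein 1/27; Oskar 1/27; Ragna 1/3; Solveig 1/27; Trygve 1/12; Ylva 1/12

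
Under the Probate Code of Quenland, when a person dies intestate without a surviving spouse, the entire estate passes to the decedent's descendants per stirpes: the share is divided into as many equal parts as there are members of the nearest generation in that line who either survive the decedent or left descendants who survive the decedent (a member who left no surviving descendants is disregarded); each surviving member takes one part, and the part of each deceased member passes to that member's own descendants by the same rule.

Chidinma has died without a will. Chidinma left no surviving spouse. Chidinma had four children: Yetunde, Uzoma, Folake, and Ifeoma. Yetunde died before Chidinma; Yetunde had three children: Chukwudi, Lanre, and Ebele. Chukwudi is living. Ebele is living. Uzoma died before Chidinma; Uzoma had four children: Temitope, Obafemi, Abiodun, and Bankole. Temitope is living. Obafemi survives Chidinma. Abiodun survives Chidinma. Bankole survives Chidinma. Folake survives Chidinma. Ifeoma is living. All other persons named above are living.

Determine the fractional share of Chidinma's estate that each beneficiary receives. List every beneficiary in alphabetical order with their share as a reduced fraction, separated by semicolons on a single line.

There is no surviving spouse, so the entire estate passes to Chidinma's descendants per stirpes.
The estate is divided into 4 equal shares of 1/4 among Yetunde, Uzoma, Folake, Ifeoma.
Yetunde predeceased; the 1/4 allotted to Yetunde's branch passes to Yetunde's issue by representation.
The 1/4 is divided into 3 equal shares of 1/12 among Chukwudi, Lanre, Ebele.
Chukwudi is living and takes 1/12.
Lanre is living and takes 1/12.
Ebele is living and takes 1/12.
Uzoma predeceased; the 1/4 allotted to Uzoma's branch passes to Uzoma's issue by representation.
The 1/4 is divided into 4 equal shares of 1/16 among Temitope, Obafemi, Abiodun, Bankole.
Temitope is living and takes 1/16.
Obafemi is living and takes 1/16.
Abiodun is living and takes 1/16.
Bankole is living and takes 1/16.
Folake is living and takes 1/4.
Ifeoma is living and takes 1/4.

Abiodun 1/16; Bankole 1/16; Chukwudi 1/12; Ebele 1/12; Folake 1/4; Ifeoma 1/4; Lanre 1/12; Obafemi 1/16; Temitope 1/16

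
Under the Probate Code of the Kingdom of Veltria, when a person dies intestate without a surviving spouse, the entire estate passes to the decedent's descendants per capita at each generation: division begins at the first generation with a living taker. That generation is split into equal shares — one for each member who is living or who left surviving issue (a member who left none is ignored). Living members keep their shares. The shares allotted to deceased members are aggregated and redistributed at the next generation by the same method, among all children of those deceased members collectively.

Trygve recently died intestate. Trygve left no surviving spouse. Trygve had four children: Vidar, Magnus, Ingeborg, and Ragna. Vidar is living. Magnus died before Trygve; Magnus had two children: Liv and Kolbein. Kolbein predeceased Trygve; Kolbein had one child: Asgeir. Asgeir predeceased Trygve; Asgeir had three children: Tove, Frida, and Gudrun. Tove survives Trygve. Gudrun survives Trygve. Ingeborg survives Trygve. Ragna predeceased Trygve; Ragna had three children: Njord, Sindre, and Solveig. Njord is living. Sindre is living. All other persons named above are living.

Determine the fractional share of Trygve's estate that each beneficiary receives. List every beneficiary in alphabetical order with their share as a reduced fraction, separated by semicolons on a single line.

There is no surviving spouse, so the entire estate passes to Trygve's descendants per capita at each generation.
At generation 1 (Vidar, Magnus, Ingeborg, Ragna) there are 4 shares of (1)/4 = 1/4 each.
Living: Vidar and Ingeborg — each takes 1/4.
Deceased: Magnus and Ragna. Their combined 1/2 is pooled and carried to generation 2.
At generation 2 (Liv, Kolbein, Njord, Sindre, Solveig) there are 5 shares of (1/2)/5 = 1/10 each.
Living: Liv, Njord, Sindre, and Solveig — each takes 1/10.
Deceased: Kolbein. That 1/10 share is carried to generation 3.
At generation 3 (Asgeir) there are 1 shares of (1/10)/1 = 1/10 each.
Deceased: Asgeir. That 1/10 share is carried to generation 4.
At generation 4 (Tove, Frida, Gudrun) there are 3 shares of (1/10)/3 = 1/30 each.
Living: Tove, Frida, and Gudrun — each takes 1/30.

Frida 1/30; Gudrun 1/30; Ingeborg 1/4; Liv 1/10; Njord 1/10; Sindre 1/10; Solveig 1/10; Tove 1/30; Vidar 1/4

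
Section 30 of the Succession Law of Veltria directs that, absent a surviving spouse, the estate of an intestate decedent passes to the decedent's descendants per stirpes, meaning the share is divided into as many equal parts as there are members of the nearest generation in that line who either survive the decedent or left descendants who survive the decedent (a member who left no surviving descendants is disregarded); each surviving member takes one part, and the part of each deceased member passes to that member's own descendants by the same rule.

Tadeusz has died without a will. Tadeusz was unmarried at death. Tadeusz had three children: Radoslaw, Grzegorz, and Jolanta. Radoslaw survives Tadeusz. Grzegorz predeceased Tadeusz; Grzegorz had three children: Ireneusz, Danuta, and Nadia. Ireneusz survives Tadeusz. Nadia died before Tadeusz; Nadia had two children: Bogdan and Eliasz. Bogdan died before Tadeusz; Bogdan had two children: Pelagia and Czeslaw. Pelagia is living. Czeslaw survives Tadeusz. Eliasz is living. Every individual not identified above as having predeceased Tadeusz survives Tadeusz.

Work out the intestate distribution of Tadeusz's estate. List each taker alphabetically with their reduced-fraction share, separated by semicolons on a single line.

There is no surviving spouse, so the entire estate passes to Tadeusz's descendants per stirpes.
The estate is divided into 3 equal shares of 1/3 among Radoslaw, Grzegorz, Jolanta.
Radoslaw is living and takes 1/3.
Grzegorz predeceased; the 1/3 allotted to Grzegorz's branch passes to Grzegorz's issue by representation.
The 1/3 is divided into 3 equal shares of 1/9 among Ireneusz, Danuta, Nadia.
Ireneusz is living and takes 1/9.
Danuta is living and takes 1/9.
Nadia predeceased; the 1/9 allotted to Nadia's branch passes to Nadia's issue by representation.
The 1/9 is divided into 2 equal shares of 1/18 among Bogdan, Eliasz.
Bogdan predeceased; the 1/18 allotted to Bogdan's branch passes to Bogdan's issue by representation.
The 1/18 is divided into 2 equal shares of 1/36 among Pelagia, Czeslaw.
Pelagia is living and takes 1/36.
Czeslaw is living and takes 1/36.
Eliasz is living and takes 1/18.
Jolanta is living and takes 1/3.

Czeslaw 1/36; Danuta 1/9; Eliasz 1/18; Ireneusz 1/9; Jolanta 1/3; Pelagia 1/36; Radoslaw 1/3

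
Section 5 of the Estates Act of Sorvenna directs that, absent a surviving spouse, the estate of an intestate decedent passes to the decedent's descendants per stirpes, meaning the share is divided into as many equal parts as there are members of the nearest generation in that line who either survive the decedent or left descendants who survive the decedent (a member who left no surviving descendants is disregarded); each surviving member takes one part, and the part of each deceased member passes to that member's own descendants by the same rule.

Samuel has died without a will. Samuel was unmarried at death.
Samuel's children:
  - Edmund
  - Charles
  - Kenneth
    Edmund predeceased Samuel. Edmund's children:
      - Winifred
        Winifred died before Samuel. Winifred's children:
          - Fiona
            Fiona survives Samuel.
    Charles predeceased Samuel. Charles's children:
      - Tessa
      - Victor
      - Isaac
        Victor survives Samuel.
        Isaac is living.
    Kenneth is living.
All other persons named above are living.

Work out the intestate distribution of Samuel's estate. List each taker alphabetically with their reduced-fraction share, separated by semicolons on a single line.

Fiona 1/3; Isaac 1/9; Kenneth 1/3; Tessa 1/9; Victor 1/9

There is no surviving spouse, so the entire estate passes to Samuel's descendants per stirpes.
The estate is divided into 3 equal shares of 1/3 among Edmund, Charles, Kenneth.
Edmund predeceased; the 1/3 allotted to Edmund's branch passes to Edmund's issue by representation.
Winifred's line is the sole branch at this level, so the full 1/3 passes to Winifred's issue by representation.
Fiona is the sole taker at this level and receives the full 1/3.
Charles predeceased; the 1/3 allotted to Charles's branch passes to Charles's issue by representation.
The 1/3 is divided into 3 equal shares of 1/9 among Tessa, Victor, Isaac.
Tessa is living and takes 1/9.
Victor is living and takes 1/9.
Isaac is living and takes 1/9.
Kenneth is living and takes 1/3.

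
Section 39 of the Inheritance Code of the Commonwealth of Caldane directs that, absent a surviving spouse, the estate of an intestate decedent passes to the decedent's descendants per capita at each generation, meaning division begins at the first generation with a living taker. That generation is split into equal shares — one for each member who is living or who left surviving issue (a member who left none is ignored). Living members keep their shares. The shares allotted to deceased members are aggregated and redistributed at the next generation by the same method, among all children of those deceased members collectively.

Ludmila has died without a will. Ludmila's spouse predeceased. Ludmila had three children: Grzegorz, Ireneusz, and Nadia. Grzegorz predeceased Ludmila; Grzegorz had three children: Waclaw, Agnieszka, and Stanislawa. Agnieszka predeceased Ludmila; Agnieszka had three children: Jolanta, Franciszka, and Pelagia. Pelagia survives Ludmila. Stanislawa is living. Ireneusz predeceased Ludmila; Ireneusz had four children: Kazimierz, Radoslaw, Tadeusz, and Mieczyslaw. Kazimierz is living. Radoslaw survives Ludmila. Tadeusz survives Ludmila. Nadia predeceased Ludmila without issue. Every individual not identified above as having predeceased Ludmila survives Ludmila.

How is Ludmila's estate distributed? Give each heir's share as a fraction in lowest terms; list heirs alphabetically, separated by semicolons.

There is no surviving spouse, so the entire estate passes to Ludmila's descendants per capita at each generation.
No one at generation 1 (Grzegorz, Ireneusz) is living; moving to the next generation.
At generation 2 (Waclaw, Agnieszka, Stanislawa, Kazimierz, Radoslaw, Tadeusz, Mieczyslaw) there are 7 shares of (1)/7 = 1/7 each.
Living: Waclaw, Stanislawa, Kazimierz, Radoslaw, Tadeusz, and Mieczyslaw — each takes 1/7.
Deceased: Agnieszka. That 1/7 share is carried to generation 3.
At generation 3 (Jolanta, Franciszka, Pelagia) there are 3 shares of (1/7)/3 = 1/21 each.
Living: Jolanta, Franciszka, and Pelagia — each takes 1/21.

Franciszka 1/21; Jolanta 1/21; Kazimierz 1/7; Mieczyslaw 1/7; Pelagia 1/21; Radoslaw 1/7; Stanislawa 1/7; Tadeusz 1/7; Waclaw 1/7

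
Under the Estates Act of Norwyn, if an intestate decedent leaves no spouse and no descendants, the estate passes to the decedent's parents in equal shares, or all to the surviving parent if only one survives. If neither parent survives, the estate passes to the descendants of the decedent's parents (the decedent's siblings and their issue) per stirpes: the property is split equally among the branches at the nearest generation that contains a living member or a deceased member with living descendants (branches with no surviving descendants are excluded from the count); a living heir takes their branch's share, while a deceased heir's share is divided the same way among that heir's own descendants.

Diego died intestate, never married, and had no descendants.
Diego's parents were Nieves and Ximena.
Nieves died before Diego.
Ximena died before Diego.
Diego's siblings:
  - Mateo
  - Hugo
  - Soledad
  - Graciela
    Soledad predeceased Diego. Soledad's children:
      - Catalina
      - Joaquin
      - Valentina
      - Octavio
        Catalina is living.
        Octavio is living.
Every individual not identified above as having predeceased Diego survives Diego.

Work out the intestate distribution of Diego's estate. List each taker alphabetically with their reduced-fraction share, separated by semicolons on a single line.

Catalina 1/16; Graciela 1/4; Hugo 1/4; Joaquin 1/16; Mateo 1/4; Octavio 1/16; Valentina 1/16

Neither parent survives and there are no descendants, so the estate passes to Diego's siblings and their issue per stirpes.
The estate is divided into 4 equal shares of 1/4 among Mateo, Hugo, Soledad, Graciela.
Mateo is living and takes 1/4.
Hugo is living and takes 1/4.
Soledad predeceased; the 1/4 allotted to Soledad's branch passes to Soledad's issue by representation.
The 1/4 is divided into 4 equal shares of 1/16 among Catalina, Joaquin, Valentina, Octavio.
Catalina is living and takes 1/16.
Joaquin is living and takes 1/16.
Valentina is living and takes 1/16.
Octavio is living and takes 1/16.
Graciela is living and takes 1/4.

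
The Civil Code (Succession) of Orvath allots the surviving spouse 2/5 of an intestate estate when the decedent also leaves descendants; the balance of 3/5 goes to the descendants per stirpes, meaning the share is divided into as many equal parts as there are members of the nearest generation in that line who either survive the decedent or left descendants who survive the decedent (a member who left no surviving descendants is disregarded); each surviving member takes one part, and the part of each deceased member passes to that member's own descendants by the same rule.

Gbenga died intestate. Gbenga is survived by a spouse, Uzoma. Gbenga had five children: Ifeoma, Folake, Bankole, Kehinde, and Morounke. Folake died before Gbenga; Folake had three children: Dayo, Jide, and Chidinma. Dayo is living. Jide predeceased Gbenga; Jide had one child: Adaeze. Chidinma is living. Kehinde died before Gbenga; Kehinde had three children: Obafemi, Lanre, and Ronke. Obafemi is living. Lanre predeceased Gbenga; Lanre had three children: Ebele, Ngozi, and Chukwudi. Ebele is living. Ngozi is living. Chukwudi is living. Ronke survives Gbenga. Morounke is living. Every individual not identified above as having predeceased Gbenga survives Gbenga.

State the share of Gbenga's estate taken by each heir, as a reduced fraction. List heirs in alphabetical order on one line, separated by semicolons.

Uzoma, as surviving spouse, takes 2/5.
The remaining 3/5 passes to Gbenga's descendants per stirpes.
The 3/5 is divided into 5 equal shares of 3/25 among Ifeoma, Folake, Bankole, Kehinde, Morounke.
Ifeoma is living and takes 3/25.
Folake predeceased; the 3/25 allotted to Folake's branch passes to Folake's issue by representation.
The 3/25 is divided into 3 equal shares of 1/25 among Dayo, Jide, Chidinma.
Dayo is living and takes 1/25.
Jide predeceased; the 1/25 allotted to Jide's branch passes to Jide's issue by representation.
Adaeze is the sole taker at this level and receives the full 1/25.
Chidinma is living and takes 1/25.
Bankole is living and takes 3/25.
Kehinde predeceased; the 3/25 allotted to Kehinde's branch passes to Kehinde's issue by representation.
The 3/25 is divided into 3 equal shares of 1/25 among Obafemi, Lanre, Ronke.
Obafemi is living and takes 1/25.
Lanre predeceased; the 1/25 allotted to Lanre's branch passes to Lanre's issue by representation.
The 1/25 is divided into 3 equal shares of 1/75 among Ebele, Ngozi, Chukwudi.
Ebele is living and takes 1/75.
Ngozi is living and takes 1/75.
Chukwudi is living and takes 1/75.
Ronke is living and takes 1/25.
Morounke is living and takes 3/25.

Adaeze 1/25; Bankole 3/25; Chidinma 1/25; Chukwudi 1/75; Dayo 1/25; Ebele 1/75; Ifeoma 3/25; Morounke 3/25; Ngozi 1/75; Obafemi 1/25; Ronke 1/25; Uzoma 2/5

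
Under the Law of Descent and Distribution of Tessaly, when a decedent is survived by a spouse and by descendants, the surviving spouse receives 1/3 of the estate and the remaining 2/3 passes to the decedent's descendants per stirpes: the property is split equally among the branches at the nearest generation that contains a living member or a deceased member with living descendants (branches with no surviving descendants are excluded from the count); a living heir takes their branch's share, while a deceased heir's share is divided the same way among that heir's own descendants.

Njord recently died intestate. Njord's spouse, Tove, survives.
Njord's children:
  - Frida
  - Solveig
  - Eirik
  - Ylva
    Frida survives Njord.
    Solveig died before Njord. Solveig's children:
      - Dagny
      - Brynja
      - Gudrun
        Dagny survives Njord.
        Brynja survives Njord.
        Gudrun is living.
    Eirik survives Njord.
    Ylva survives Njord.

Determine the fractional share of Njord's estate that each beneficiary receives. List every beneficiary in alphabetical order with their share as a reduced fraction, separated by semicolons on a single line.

Tove, as surviving spouse, takes 1/3.
The remaining 2/3 passes to Njord's descendants per stirpes.
The 2/3 is divided into 4 equal shares of 1/6 among Frida, Solveig, Eirik, Ylva.
Frida is living and takes 1/6.
Solveig predeceased; the 1/6 allotted to Solveig's branch passes to Solveig's issue by representation.
The 1/6 is divided into 3 equal shares of 1/18 among Dagny, Brynja, Gudrun.
Dagny is living and takes 1/18.
Brynja is living and takes 1/18.
Gudrun is living and takes 1/18.
Eirik is living and takes 1/6.
Ylva is living and takes 1/6.

Brynja 1/18; Dagny 1/18; Eirik 1/6; Frida 1/6; Gudrun 1/18; Tove 1/3; Ylva 1/6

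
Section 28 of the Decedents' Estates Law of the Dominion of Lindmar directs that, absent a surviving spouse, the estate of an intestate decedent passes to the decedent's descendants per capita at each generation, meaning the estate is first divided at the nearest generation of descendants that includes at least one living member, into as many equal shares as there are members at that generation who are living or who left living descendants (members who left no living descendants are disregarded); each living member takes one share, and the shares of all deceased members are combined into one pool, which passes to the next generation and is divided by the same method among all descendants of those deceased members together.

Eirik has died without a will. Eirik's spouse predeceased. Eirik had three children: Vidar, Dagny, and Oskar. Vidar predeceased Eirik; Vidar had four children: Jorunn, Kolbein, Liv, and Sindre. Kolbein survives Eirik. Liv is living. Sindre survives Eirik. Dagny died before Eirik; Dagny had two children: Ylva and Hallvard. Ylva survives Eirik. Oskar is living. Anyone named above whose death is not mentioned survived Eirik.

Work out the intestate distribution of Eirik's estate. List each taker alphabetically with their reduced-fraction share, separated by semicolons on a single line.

Hallvard 1/9; Jorunn 1/9; Kolbein 1/9; Liv 1/9; Oskar 1/3; Sindre 1/9; Ylva 1/9

There is no surviving spouse, so the entire estate passes to Eirik's descendants per capita at each generation.
At generation 1 (Vidar, Dagny, Oskar) there are 3 shares of (1)/3 = 1/3 each.
Living: Oskar — each takes 1/3.
Deceased: Vidar and Dagny. Their combined 2/3 is pooled and carried to generation 2.
At generation 2 (Jorunn, Kolbein, Liv, Sindre, Ylva, Hallvard) there are 6 shares of (2/3)/6 = 1/9 each.
Living: Jorunn, Kolbein, Liv, Sindre, Ylva, and Hallvard — each takes 1/9.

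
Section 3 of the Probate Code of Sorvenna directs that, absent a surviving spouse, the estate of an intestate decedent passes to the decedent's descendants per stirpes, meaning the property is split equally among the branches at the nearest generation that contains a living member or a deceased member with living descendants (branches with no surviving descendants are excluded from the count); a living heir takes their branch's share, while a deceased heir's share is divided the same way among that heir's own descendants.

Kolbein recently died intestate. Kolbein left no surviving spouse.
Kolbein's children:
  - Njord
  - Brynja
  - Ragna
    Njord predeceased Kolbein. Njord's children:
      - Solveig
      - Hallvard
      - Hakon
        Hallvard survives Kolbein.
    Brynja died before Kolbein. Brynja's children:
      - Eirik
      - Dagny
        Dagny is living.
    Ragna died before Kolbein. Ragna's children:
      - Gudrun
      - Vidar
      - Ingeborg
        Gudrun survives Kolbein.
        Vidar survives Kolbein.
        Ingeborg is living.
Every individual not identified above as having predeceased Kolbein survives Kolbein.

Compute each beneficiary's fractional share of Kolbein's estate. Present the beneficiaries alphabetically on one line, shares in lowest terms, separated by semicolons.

Dagny 1/6; Eirik 1/6; Gudrun 1/9; Hakon 1/9; Hallvard 1/9; Ingeborg 1/9; Solveig 1/9; Vidar 1/9

There is no surviving spouse, so the entire estate passes to Kolbein's descendants per stirpes.
The estate is divided into 3 equal shares of 1/3 among Njord, Brynja, Ragna.
Njord predeceased; the 1/3 allotted to Njord's branch passes to Njord's issue by representation.
The 1/3 is divided into 3 equal shares of 1/9 among Solveig, Hallvard, Hakon.
Solveig is living and takes 1/9.
Hallvard is living and takes 1/9.
Hakon is living and takes 1/9.
Brynja predeceased; the 1/3 allotted to Brynja's branch passes to Brynja's issue by representation.
The 1/3 is divided into 2 equal shares of 1/6 among Eirik, Dagny.
Eirik is living and takes 1/6.
Dagny is living and takes 1/6.
Ragna predeceased; the 1/3 allotted to Ragna's branch passes to Ragna's issue by representation.
The 1/3 is divided into 3 equal shares of 1/9 among Gudrun, Vidar, Ingeborg.
Gudrun is living and takes 1/9.
Vidar is living and takes 1/9.
Ingeborg is living and takes 1/9.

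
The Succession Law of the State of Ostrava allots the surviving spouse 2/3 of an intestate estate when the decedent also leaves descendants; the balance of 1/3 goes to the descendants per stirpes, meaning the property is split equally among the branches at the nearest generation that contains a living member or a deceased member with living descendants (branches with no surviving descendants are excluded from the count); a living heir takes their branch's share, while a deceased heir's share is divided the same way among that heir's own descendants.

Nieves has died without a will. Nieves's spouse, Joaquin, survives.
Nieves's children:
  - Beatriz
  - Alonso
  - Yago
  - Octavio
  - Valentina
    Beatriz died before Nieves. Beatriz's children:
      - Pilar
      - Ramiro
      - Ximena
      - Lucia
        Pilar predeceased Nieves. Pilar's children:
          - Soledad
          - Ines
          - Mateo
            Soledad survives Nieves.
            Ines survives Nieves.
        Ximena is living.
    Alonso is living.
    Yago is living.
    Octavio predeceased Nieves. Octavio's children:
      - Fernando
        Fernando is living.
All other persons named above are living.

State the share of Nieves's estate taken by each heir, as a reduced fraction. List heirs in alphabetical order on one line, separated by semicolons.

Alonso 1/15; Fernando 1/15; Ines 1/180; Joaquin 2/3; Lucia 1/60; Mateo 1/180; Ramiro 1/60; Soledad 1/180; Valentina 1/15; Ximena 1/60; Yago 1/15

Joaquin, as surviving spouse, takes 2/3.
The remaining 1/3 passes to Nieves's descendants per stirpes.
The 1/3 is divided into 5 equal shares of 1/15 among Beatriz, Alonso, Yago, Octavio, Valentina.
Beatriz predeceased; the 1/15 allotted to Beatriz's branch passes to Beatriz's issue by representation.
The 1/15 is divided into 4 equal shares of 1/60 among Pilar, Ramiro, Ximena, Lucia.
Pilar predeceased; the 1/60 allotted to Pilar's branch passes to Pilar's issue by representation.
The 1/60 is divided into 3 equal shares of 1/180 among Soledad, Ines, Mateo.
Soledad is living and takes 1/180.
Ines is living and takes 1/180.
Mateo is living and takes 1/180.
Ramiro is living and takes 1/60.
Ximena is living and takes 1/60.
Lucia is living and takes 1/60.
Alonso is living and takes 1/15.
Yago is living and takes 1/15.
Octavio predeceased; the 1/15 allotted to Octavio's branch passes to Octavio's issue by representation.
Fernando is the sole taker at this level and receives the full 1/15.
Valentina is living and takes 1/15.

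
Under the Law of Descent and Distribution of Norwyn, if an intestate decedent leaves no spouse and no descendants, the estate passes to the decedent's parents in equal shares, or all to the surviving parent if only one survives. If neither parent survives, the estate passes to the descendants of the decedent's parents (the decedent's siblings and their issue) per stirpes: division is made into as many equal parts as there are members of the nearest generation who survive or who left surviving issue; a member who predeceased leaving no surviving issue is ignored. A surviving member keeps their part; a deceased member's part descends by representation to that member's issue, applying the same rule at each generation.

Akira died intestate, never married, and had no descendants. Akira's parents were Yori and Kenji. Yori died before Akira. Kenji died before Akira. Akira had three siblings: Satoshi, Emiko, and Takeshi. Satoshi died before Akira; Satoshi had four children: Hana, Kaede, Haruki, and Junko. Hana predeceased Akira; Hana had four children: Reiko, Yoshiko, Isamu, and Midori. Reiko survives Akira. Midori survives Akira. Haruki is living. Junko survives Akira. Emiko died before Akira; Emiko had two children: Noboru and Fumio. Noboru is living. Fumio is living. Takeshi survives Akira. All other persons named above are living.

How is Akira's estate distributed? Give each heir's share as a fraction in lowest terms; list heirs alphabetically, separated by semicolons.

Neither parent survives and there are no descendants, so the estate passes to Akira's siblings and their issue per stirpes.
The estate is divided into 3 equal shares of 1/3 among Satoshi, Emiko, Takeshi.
Satoshi predeceased; the 1/3 allotted to Satoshi's branch passes to Satoshi's issue by representation.
The 1/3 is divided into 4 equal shares of 1/12 among Hana, Kaede, Haruki, Junko.
Hana predeceased; the 1/12 allotted to Hana's branch passes to Hana's issue by representation.
The 1/12 is divided into 4 equal shares of 1/48 among Reiko, Yoshiko, Isamu, Midori.
Reiko is living and takes 1/48.
Yoshiko is living and takes 1/48.
Isamu is living and takes 1/48.
Midori is living and takes 1/48.
Kaede is living and takes 1/12.
Haruki is living and takes 1/12.
Junko is living and takes 1/12.
Emiko predeceased; the 1/3 allotted to Emiko's branch passes to Emiko's issue by representation.
The 1/3 is divided into 2 equal shares of 1/6 among Noboru, Fumio.
Noboru is living and takes 1/6.
Fumio is living and takes 1/6.
Takeshi is living and takes 1/3.

Fumio 1/6; Haruki 1/12; Isamu 1/48; Junko 1/12; Kaede 1/12; Midori 1/48; Noboru 1/6; Reiko 1/48; Takeshi 1/3; Yoshiko 1/48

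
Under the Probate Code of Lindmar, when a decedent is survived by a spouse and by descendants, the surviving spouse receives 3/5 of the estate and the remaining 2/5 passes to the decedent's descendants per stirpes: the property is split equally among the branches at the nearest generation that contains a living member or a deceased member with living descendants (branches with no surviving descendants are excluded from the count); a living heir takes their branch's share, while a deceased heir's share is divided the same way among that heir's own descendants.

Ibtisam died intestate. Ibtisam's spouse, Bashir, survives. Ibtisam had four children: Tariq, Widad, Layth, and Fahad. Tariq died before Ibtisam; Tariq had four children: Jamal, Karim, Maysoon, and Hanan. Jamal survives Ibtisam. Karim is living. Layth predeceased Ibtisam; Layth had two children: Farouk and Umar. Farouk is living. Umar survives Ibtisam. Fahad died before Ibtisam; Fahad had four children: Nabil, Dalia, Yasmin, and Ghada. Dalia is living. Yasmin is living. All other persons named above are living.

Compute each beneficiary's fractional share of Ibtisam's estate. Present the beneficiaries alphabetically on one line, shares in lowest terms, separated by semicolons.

Bashir, as surviving spouse, takes 3/5.
The remaining 2/5 passes to Ibtisam's descendants per stirpes.
The 2/5 is divided into 4 equal shares of 1/10 among Tariq, Widad, Layth, Fahad.
Tariq predeceased; the 1/10 allotted to Tariq's branch passes to Tariq's issue by representation.
The 1/10 is divided into 4 equal shares of 1/40 among Jamal, Karim, Maysoon, Hanan.
Jamal is living and takes 1/40.
Karim is living and takes 1/40.
Maysoon is living and takes 1/40.
Hanan is living and takes 1/40.
Widad is living and takes 1/10.
Layth predeceased; the 1/10 allotted to Layth's branch passes to Layth's issue by representation.
The 1/10 is divided into 2 equal shares of 1/20 among Farouk, Umar.
Farouk is living and takes 1/20.
Umar is living and takes 1/20.
Fahad predeceased; the 1/10 allotted to Fahad's branch passes to Fahad's issue by representation.
The 1/10 is divided into 4 equal shares of 1/40 among Nabil, Dalia, Yasmin, Ghada.
Nabil is living and takes 1/40.
Dalia is living and takes 1/40.
Yasmin is living and takes 1/40.
Ghada is living and takes 1/40.

Bashir 3/5; Dalia 1/40; Farouk 1/20; Ghada 1/40; Hanan 1/40; Jamal 1/40; Karim 1/40; Maysoon 1/40; Nabil 1/40; Umar 1/20; Widad 1/10; Yasmin 1/40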